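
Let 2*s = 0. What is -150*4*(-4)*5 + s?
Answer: 12000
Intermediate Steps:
s = 0 (s = (1/2)*0 = 0)
-150*4*(-4)*5 + s = -150*4*(-4)*5 + 0 = -(-2400)*5 + 0 = -150*(-80) + 0 = 12000 + 0 = 12000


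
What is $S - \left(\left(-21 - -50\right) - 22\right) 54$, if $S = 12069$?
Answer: $11691$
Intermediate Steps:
$S - \left(\left(-21 - -50\right) - 22\right) 54 = 12069 - \left(\left(-21 - -50\right) - 22\right) 54 = 12069 - \left(\left(-21 + 50\right) - 22\right) 54 = 12069 - \left(29 - 22\right) 54 = 12069 - 7 \cdot 54 = 12069 - 378 = 11691$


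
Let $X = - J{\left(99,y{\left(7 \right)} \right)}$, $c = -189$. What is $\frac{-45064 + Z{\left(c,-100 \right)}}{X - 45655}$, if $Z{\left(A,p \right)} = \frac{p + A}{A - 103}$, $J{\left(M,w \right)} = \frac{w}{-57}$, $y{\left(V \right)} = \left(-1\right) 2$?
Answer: $\frac{750028743}{759882404} \approx 0.98703$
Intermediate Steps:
$y{\left(V \right)} = -2$
$J{\left(M,w \right)} = - \frac{w}{57}$ ($J{\left(M,w \right)} = w \left(- \frac{1}{57}\right) = - \frac{w}{57}$)
$Z{\left(A,p \right)} = \frac{A + p}{-103 + A}$
$X = - \frac{2}{57}$ ($X = - \frac{\left(-1\right) \left(-2\right)}{57} = \left(-1\right) \frac{2}{57} = - \frac{2}{57} \approx -0.035088$)
$\frac{-45064 + Z{\left(c,-100 \right)}}{X - 45655} = \frac{-45064 + \frac{-189 - 100}{-103 - 189}}{- \frac{2}{57} - 45655} = \frac{-45064 + \frac{1}{-292} \left(-289\right)}{- \frac{2602337}{57}} = \left(-45064 - - \frac{289}{292}\right) \left(- \frac{57}{2602337}\right) = \left(-45064 + \frac{289}{292}\right) \left(- \frac{57}{2602337}\right) = \left(- \frac{13158399}{292}\right) \left(- \frac{57}{2602337}\right) = \frac{750028743}{759882404}$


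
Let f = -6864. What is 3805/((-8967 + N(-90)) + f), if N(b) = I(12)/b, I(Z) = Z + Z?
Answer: -57075/237469 ≈ -0.24035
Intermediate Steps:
I(Z) = 2*Z
N(b) = 24/b (N(b) = (2*12)/b = 24/b)
3805/((-8967 + N(-90)) + f) = 3805/((-8967 + 24/(-90)) - 6864) = 3805/((-8967 + 24*(-1/90)) - 6864) = 3805/((-8967 - 4/15) - 6864) = 3805/(-134509/15 - 6864) = 3805/(-237469/15) = 3805*(-15/237469) = -57075/237469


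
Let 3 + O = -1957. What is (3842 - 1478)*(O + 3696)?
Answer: 4103904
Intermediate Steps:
O = -1960 (O = -3 - 1957 = -1960)
(3842 - 1478)*(O + 3696) = (3842 - 1478)*(-1960 + 3696) = 2364*1736 = 4103904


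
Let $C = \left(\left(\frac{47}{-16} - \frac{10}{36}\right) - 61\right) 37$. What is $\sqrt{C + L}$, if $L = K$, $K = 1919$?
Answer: $\frac{i \sqrt{65803}}{12} \approx 21.377 i$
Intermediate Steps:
$L = 1919$
$C = - \frac{342139}{144}$ ($C = \left(\left(47 \left(- \frac{1}{16}\right) - \frac{5}{18}\right) - 61\right) 37 = \left(\left(- \frac{47}{16} - \frac{5}{18}\right) - 61\right) 37 = \left(- \frac{463}{144} - 61\right) 37 = \left(- \frac{9247}{144}\right) 37 = - \frac{342139}{144} \approx -2376.0$)
$\sqrt{C + L} = \sqrt{- \frac{342139}{144} + 1919} = \sqrt{- \frac{65803}{144}} = \frac{i \sqrt{65803}}{12}$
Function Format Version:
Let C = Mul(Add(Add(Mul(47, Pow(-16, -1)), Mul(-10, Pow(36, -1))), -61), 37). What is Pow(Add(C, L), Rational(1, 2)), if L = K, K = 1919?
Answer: Mul(Rational(1, 12), I, Pow(65803, Rational(1, 2))) ≈ Mul(21.377, I)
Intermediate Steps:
L = 1919
C = Rational(-342139, 144) (C = Mul(Add(Add(Mul(47, Rational(-1, 16)), Mul(-10, Rational(1, 36))), -61), 37) = Mul(Add(Add(Rational(-47, 16), Rational(-5, 18)), -61), 37) = Mul(Add(Rational(-463, 144), -61), 37) = Mul(Rational(-9247, 144), 37) = Rational(-342139, 144) ≈ -2376.0)
Pow(Add(C, L), Rational(1, 2)) = Pow(Add(Rational(-342139, 144), 1919), Rational(1, 2)) = Pow(Rational(-65803, 144), Rational(1, 2)) = Mul(Rational(1, 12), I, Pow(65803, Rational(1, 2)))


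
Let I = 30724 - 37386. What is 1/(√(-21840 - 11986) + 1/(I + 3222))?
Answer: -3440/400283353601 - 11833600*I*√33826/400283353601 ≈ -8.5939e-9 - 0.0054372*I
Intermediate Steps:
I = -6662
1/(√(-21840 - 11986) + 1/(I + 3222)) = 1/(√(-21840 - 11986) + 1/(-6662 + 3222)) = 1/(√(-33826) + 1/(-3440)) = 1/(I*√33826 - 1/3440) = 1/(-1/3440 + I*√33826)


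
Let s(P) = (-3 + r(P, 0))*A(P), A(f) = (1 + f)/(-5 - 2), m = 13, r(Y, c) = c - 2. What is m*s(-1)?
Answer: 0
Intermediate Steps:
r(Y, c) = -2 + c
A(f) = -⅐ - f/7 (A(f) = (1 + f)/(-7) = (1 + f)*(-⅐) = -⅐ - f/7)
s(P) = 5/7 + 5*P/7 (s(P) = (-3 + (-2 + 0))*(-⅐ - P/7) = (-3 - 2)*(-⅐ - P/7) = -5*(-⅐ - P/7) = 5/7 + 5*P/7)
m*s(-1) = 13*(5/7 + (5/7)*(-1)) = 13*(5/7 - 5/7) = 13*0 = 0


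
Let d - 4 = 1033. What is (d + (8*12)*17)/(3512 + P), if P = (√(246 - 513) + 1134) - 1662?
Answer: 7964296/8904523 - 2669*I*√267/8904523 ≈ 0.89441 - 0.0048977*I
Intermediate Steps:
P = -528 + I*√267 (P = (√(-267) + 1134) - 1662 = (I*√267 + 1134) - 1662 = (1134 + I*√267) - 1662 = -528 + I*√267 ≈ -528.0 + 16.34*I)
d = 1037 (d = 4 + 1033 = 1037)
(d + (8*12)*17)/(3512 + P) = (1037 + (8*12)*17)/(3512 + (-528 + I*√267)) = (1037 + 96*17)/(2984 + I*√267) = (1037 + 1632)/(2984 + I*√267) = 2669/(2984 + I*√267)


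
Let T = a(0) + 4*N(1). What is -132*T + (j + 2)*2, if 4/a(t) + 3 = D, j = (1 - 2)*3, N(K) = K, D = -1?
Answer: -398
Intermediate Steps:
j = -3 (j = -1*3 = -3)
a(t) = -1 (a(t) = 4/(-3 - 1) = 4/(-4) = 4*(-¼) = -1)
T = 3 (T = -1 + 4*1 = -1 + 4 = 3)
-132*T + (j + 2)*2 = -132*3 + (-3 + 2)*2 = -396 - 1*2 = -396 - 2 = -398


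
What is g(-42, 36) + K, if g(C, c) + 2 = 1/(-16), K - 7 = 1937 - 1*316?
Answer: 26015/16 ≈ 1625.9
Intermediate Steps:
K = 1628 (K = 7 + (1937 - 1*316) = 7 + (1937 - 316) = 7 + 1621 = 1628)
g(C, c) = -33/16 (g(C, c) = -2 + 1/(-16) = -2 - 1/16 = -33/16)
g(-42, 36) + K = -33/16 + 1628 = 26015/16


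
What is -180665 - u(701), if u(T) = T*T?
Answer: -672066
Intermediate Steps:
u(T) = T**2
-180665 - u(701) = -180665 - 1*701**2 = -180665 - 1*491401 = -180665 - 491401 = -672066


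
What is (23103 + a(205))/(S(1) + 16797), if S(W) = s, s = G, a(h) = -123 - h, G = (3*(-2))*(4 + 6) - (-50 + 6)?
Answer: 22775/16781 ≈ 1.3572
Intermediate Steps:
G = -16 (G = -6*10 - 1*(-44) = -60 + 44 = -16)
s = -16
S(W) = -16
(23103 + a(205))/(S(1) + 16797) = (23103 + (-123 - 1*205))/(-16 + 16797) = (23103 + (-123 - 205))/16781 = (23103 - 328)*(1/16781) = 22775*(1/16781) = 22775/16781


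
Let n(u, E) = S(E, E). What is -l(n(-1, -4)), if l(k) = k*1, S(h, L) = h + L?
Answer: 8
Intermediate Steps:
S(h, L) = L + h
n(u, E) = 2*E (n(u, E) = E + E = 2*E)
l(k) = k
-l(n(-1, -4)) = -2*(-4) = -1*(-8) = 8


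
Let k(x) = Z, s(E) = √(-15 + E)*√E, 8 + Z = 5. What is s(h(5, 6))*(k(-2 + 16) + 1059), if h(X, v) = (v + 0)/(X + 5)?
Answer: 6336*I*√6/5 ≈ 3104.0*I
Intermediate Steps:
h(X, v) = v/(5 + X)
Z = -3 (Z = -8 + 5 = -3)
s(E) = √E*√(-15 + E)
k(x) = -3
s(h(5, 6))*(k(-2 + 16) + 1059) = (√(6/(5 + 5))*√(-15 + 6/(5 + 5)))*(-3 + 1059) = (√(6/10)*√(-15 + 6/10))*1056 = (√(6*(⅒))*√(-15 + 6*(⅒)))*1056 = (√(⅗)*√(-15 + ⅗))*1056 = ((√15/5)*√(-72/5))*1056 = ((√15/5)*(6*I*√10/5))*1056 = (6*I*√6/5)*1056 = 6336*I*√6/5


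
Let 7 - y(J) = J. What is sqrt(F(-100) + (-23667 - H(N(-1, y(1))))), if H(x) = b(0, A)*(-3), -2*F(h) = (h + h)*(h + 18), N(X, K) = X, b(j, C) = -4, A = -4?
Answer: I*sqrt(31879) ≈ 178.55*I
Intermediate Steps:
y(J) = 7 - J
F(h) = -h*(18 + h) (F(h) = -(h + h)*(h + 18)/2 = -2*h*(18 + h)/2 = -h*(18 + h))
H(x) = 12 (H(x) = -4*(-3) = 12)
sqrt(F(-100) + (-23667 - H(N(-1, y(1))))) = sqrt(-1*(-100)*(18 - 100) + (-23667 - 1*12)) = sqrt(-1*(-100)*(-82) + (-23667 - 12)) = sqrt(-8200 - 23679) = sqrt(-31879) = I*sqrt(31879)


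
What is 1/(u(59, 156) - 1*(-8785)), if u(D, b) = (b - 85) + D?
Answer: 1/8915 ≈ 0.00011217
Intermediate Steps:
u(D, b) = -85 + D + b (u(D, b) = (-85 + b) + D = -85 + D + b)
1/(u(59, 156) - 1*(-8785)) = 1/((-85 + 59 + 156) - 1*(-8785)) = 1/(130 + 8785) = 1/8915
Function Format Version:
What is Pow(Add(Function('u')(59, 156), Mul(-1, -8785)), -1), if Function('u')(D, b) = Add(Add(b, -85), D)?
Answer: Rational(1, 8915) ≈ 0.00011217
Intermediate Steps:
Function('u')(D, b) = Add(-85, D, b) (Function('u')(D, b) = Add(Add(-85, b), D) = Add(-85, D, b))
Pow(Add(Function('u')(59, 156), Mul(-1, -8785)), -1) = Pow(Add(Add(-85, 59, 156), Mul(-1, -8785)), -1) = Pow(Add(130, 8785), -1) = Pow(8915, -1) = Rational(1, 8915)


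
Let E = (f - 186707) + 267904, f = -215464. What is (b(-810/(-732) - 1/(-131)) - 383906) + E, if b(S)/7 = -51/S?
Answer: -9232812185/17807 ≈ -5.1849e+5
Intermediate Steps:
b(S) = -357/S (b(S) = 7*(-51/S) = -357/S)
E = -134267 (E = (-215464 - 186707) + 267904 = -402171 + 267904 = -134267)
(b(-810/(-732) - 1/(-131)) - 383906) + E = (-357/(-810/(-732) - 1/(-131)) - 383906) - 134267 = (-357/(-810*(-1/732) - 1*(-1/131)) - 383906) - 134267 = (-357/(135/122 + 1/131) - 383906) - 134267 = (-357/17807/15982 - 383906) - 134267 = (-357*15982/17807 - 383906) - 134267 = (-5705574/17807 - 383906) - 134267 = -6841919716/17807 - 134267 = -9232812185/17807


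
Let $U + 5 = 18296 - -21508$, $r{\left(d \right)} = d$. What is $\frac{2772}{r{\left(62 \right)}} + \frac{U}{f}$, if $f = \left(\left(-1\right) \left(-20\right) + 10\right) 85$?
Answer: $\frac{4768069}{79050} \approx 60.317$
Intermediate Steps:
$f = 2550$ ($f = \left(20 + 10\right) 85 = 30 \cdot 85 = 2550$)
$U = 39799$ ($U = -5 + \left(18296 - -21508\right) = -5 + \left(18296 + 21508\right) = -5 + 39804 = 39799$)
$\frac{2772}{r{\left(62 \right)}} + \frac{U}{f} = \frac{2772}{62} + \frac{39799}{2550} = 2772 \cdot \frac{1}{62} + 39799 \cdot \frac{1}{2550} = \frac{1386}{31} + \frac{39799}{2550} = \frac{4768069}{79050}$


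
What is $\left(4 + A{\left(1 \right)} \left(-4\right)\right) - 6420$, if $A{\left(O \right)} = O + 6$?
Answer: $-6444$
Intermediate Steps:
$A{\left(O \right)} = 6 + O$
$\left(4 + A{\left(1 \right)} \left(-4\right)\right) - 6420 = \left(4 + \left(6 + 1\right) \left(-4\right)\right) - 6420 = \left(4 + 7 \left(-4\right)\right) - 6420 = \left(4 - 28\right) - 6420 = -24 - 6420 = -6444$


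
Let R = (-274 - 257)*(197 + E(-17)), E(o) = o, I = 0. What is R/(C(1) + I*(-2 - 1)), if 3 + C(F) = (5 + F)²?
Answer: -31860/11 ≈ -2896.4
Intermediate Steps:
C(F) = -3 + (5 + F)²
R = -95580 (R = (-274 - 257)*(197 - 17) = -531*180 = -95580)
R/(C(1) + I*(-2 - 1)) = -95580/((-3 + (5 + 1)²) + 0*(-2 - 1)) = -95580/((-3 + 6²) + 0*(-3)) = -95580/((-3 + 36) + 0) = -95580/(33 + 0) = -95580/33 = (1/33)*(-95580) = -31860/11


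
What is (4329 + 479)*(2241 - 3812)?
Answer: -7553368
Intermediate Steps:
(4329 + 479)*(2241 - 3812) = 4808*(-1571) = -7553368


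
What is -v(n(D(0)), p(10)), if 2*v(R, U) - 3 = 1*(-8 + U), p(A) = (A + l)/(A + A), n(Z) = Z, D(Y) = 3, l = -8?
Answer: 49/20 ≈ 2.4500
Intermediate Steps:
p(A) = (-8 + A)/(2*A) (p(A) = (A - 8)/(A + A) = (-8 + A)/((2*A)) = (-8 + A)*(1/(2*A)) = (-8 + A)/(2*A))
v(R, U) = -5/2 + U/2 (v(R, U) = 3/2 + (1*(-8 + U))/2 = 3/2 + (-8 + U)/2 = 3/2 + (-4 + U/2) = -5/2 + U/2)
-v(n(D(0)), p(10)) = -(-5/2 + ((1/2)*(-8 + 10)/10)/2) = -(-5/2 + ((1/2)*(1/10)*2)/2) = -(-5/2 + (1/2)*(1/10)) = -(-5/2 + 1/20) = -1*(-49/20) = 49/20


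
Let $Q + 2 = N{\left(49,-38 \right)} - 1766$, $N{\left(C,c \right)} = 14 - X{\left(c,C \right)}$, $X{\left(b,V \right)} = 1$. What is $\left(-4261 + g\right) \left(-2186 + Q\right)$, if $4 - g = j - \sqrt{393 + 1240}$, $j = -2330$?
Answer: $7594307 - 3941 \sqrt{1633} \approx 7.435 \cdot 10^{6}$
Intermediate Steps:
$N{\left(C,c \right)} = 13$ ($N{\left(C,c \right)} = 14 - 1 = 13$)
$g = 2334 + \sqrt{1633}$ ($g = 4 - \left(-2330 - \sqrt{393 + 1240}\right) = 4 - \left(-2330 - \sqrt{1633}\right) = 4 + \left(2330 + \sqrt{1633}\right) = 2334 + \sqrt{1633} \approx 2374.4$)
$Q = -1755$ ($Q = -2 + \left(13 - 1766\right) = -2 - 1753 = -1755$)
$\left(-4261 + g\right) \left(-2186 + Q\right) = \left(-4261 + \left(2334 + \sqrt{1633}\right)\right) \left(-2186 - 1755\right) = \left(-1927 + \sqrt{1633}\right) \left(-3941\right) = 7594307 - 3941 \sqrt{1633}$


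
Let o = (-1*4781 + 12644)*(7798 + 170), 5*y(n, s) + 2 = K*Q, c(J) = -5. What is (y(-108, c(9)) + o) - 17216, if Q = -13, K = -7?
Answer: 313175929/5 ≈ 6.2635e+7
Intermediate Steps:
y(n, s) = 89/5 (y(n, s) = -2/5 + (-7*(-13))/5 = -2/5 + (1/5)*91 = -2/5 + 91/5 = 89/5)
o = 62652384 (o = (-4781 + 12644)*7968 = 7863*7968 = 62652384)
(y(-108, c(9)) + o) - 17216 = (89/5 + 62652384) - 17216 = 313262009/5 - 17216 = 313175929/5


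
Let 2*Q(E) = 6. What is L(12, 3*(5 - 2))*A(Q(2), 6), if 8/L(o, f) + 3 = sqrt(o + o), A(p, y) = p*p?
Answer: 72/5 + 48*sqrt(6)/5 ≈ 37.915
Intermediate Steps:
Q(E) = 3 (Q(E) = (1/2)*6 = 3)
A(p, y) = p**2
L(o, f) = 8/(-3 + sqrt(2)*sqrt(o)) (L(o, f) = 8/(-3 + sqrt(o + o)) = 8/(-3 + sqrt(2*o)) = 8/(-3 + sqrt(2)*sqrt(o)))
L(12, 3*(5 - 2))*A(Q(2), 6) = (8/(-3 + sqrt(2)*sqrt(12)))*3**2 = (8/(-3 + sqrt(2)*(2*sqrt(3))))*9 = (8/(-3 + 2*sqrt(6)))*9 = 72/(-3 + 2*sqrt(6))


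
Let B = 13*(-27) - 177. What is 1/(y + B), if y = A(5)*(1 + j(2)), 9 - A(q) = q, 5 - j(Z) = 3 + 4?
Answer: -1/532 ≈ -0.0018797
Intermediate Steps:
j(Z) = -2 (j(Z) = 5 - (3 + 4) = 5 - 1*7 = 5 - 7 = -2)
A(q) = 9 - q
y = -4 (y = (9 - 1*5)*(1 - 2) = (9 - 5)*(-1) = 4*(-1) = -4)
B = -528 (B = -351 - 177 = -528)
1/(y + B) = 1/(-4 - 528) = 1/(-532) = -1/532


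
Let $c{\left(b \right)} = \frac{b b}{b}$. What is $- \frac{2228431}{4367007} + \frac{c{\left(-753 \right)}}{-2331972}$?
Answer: $- \frac{577038926629}{1131526449756} \approx -0.50996$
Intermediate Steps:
$c{\left(b \right)} = b$ ($c{\left(b \right)} = \frac{b^{2}}{b} = b$)
$- \frac{2228431}{4367007} + \frac{c{\left(-753 \right)}}{-2331972} = - \frac{2228431}{4367007} - \frac{753}{-2331972} = \left(-2228431\right) \frac{1}{4367007} - - \frac{251}{777324} = - \frac{2228431}{4367007} + \frac{251}{777324} = - \frac{577038926629}{1131526449756}$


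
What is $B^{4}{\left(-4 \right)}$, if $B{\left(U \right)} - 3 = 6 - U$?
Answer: $28561$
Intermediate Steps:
$B{\left(U \right)} = 9 - U$ ($B{\left(U \right)} = 3 - \left(-6 + U\right) = 9 - U$)
$B^{4}{\left(-4 \right)} = \left(9 - -4\right)^{4} = \left(9 + 4\right)^{4} = 13^{4} = 28561$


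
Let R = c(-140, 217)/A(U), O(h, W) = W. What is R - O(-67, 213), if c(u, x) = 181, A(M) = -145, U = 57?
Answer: -31066/145 ≈ -214.25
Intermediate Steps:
R = -181/145 (R = 181/(-145) = 181*(-1/145) = -181/145 ≈ -1.2483)
R - O(-67, 213) = -181/145 - 1*213 = -181/145 - 213 = -31066/145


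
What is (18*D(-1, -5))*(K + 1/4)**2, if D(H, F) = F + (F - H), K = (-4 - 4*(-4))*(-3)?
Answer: -1656369/8 ≈ -2.0705e+5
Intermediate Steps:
K = -36 (K = (-4 + 16)*(-3) = 12*(-3) = -36)
D(H, F) = -H + 2*F
(18*D(-1, -5))*(K + 1/4)**2 = (18*(-1*(-1) + 2*(-5)))*(-36 + 1/4)**2 = (18*(1 - 10))*(-36 + 1/4)**2 = (18*(-9))*(-143/4)**2 = -162*20449/16 = -1656369/8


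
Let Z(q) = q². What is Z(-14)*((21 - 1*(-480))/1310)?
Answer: 49098/655 ≈ 74.959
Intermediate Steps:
Z(-14)*((21 - 1*(-480))/1310) = (-14)²*((21 - 1*(-480))/1310) = 196*((21 + 480)*(1/1310)) = 196*(501*(1/1310)) = 196*(501/1310) = 49098/655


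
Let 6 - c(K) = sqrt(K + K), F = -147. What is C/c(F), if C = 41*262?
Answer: 10742/55 + 37597*I*sqrt(6)/165 ≈ 195.31 + 558.14*I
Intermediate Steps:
c(K) = 6 - sqrt(2)*sqrt(K) (c(K) = 6 - sqrt(K + K) = 6 - sqrt(2*K) = 6 - sqrt(2)*sqrt(K))
C = 10742
C/c(F) = 10742/(6 - sqrt(2)*sqrt(-147)) = 10742/(6 - sqrt(2)*7*I*sqrt(3)) = 10742/(6 - 7*I*sqrt(6))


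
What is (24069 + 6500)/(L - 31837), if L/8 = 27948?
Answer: 30569/191747 ≈ 0.15942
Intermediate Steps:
L = 223584 (L = 8*27948 = 223584)
(24069 + 6500)/(L - 31837) = (24069 + 6500)/(223584 - 31837) = 30569/191747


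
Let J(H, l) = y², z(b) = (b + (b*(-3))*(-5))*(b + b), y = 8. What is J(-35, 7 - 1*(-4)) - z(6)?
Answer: -1088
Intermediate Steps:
z(b) = 32*b² (z(b) = (b - 3*b*(-5))*(2*b) = (b + 15*b)*(2*b) = (16*b)*(2*b) = 32*b²)
J(H, l) = 64 (J(H, l) = 8² = 64)
J(-35, 7 - 1*(-4)) - z(6) = 64 - 32*6² = 64 - 32*36 = 64 - 1*1152 = 64 - 1152 = -1088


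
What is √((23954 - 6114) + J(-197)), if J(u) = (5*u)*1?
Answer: √16855 ≈ 129.83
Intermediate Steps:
J(u) = 5*u
√((23954 - 6114) + J(-197)) = √((23954 - 6114) + 5*(-197)) = √(17840 - 985) = √16855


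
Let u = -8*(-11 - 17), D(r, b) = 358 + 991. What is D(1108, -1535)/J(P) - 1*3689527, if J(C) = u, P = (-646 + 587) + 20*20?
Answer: -826452699/224 ≈ -3.6895e+6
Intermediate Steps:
D(r, b) = 1349
P = 341 (P = -59 + 400 = 341)
u = 224 (u = -8*(-28) = 224)
J(C) = 224
D(1108, -1535)/J(P) - 1*3689527 = 1349/224 - 1*3689527 = 1349*(1/224) - 3689527 = 1349/224 - 3689527 = -826452699/224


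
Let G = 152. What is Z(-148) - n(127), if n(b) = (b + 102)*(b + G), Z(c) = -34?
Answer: -63925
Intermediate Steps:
n(b) = (102 + b)*(152 + b) (n(b) = (b + 102)*(b + 152) = (102 + b)*(152 + b))
Z(-148) - n(127) = -34 - (15504 + 127**2 + 254*127) = -34 - (15504 + 16129 + 32258) = -34 - 1*63891 = -34 - 63891 = -63925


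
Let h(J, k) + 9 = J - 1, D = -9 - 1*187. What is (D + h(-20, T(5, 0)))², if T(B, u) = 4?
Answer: 51076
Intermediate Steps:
D = -196 (D = -9 - 187 = -196)
h(J, k) = -10 + J (h(J, k) = -9 + (J - 1) = -9 + (-1 + J) = -10 + J)
(D + h(-20, T(5, 0)))² = (-196 + (-10 - 20))² = (-196 - 30)² = (-226)² = 51076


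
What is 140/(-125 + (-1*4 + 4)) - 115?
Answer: -2903/25 ≈ -116.12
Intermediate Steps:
140/(-125 + (-1*4 + 4)) - 115 = 140/(-125 + (-4 + 4)) - 115 = 140/(-125 + 0) - 115 = 140/(-125) - 115 = -1/125*140 - 115 = -28/25 - 115 = -2903/25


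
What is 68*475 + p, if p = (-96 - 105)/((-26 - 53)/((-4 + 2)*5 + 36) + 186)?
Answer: 2293222/71 ≈ 32299.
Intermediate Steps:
p = -78/71 (p = -201/(-79/(-2*5 + 36) + 186) = -201/(-79/(-10 + 36) + 186) = -201/(-79/26 + 186) = -201/4757/26 = -201*26/4757 = -78/71 ≈ -1.0986)
68*475 + p = 68*475 - 78/71 = 32300 - 78/71 = 2293222/71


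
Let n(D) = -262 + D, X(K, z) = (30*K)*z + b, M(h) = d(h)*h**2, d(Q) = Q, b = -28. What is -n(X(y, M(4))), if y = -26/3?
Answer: 16930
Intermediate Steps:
M(h) = h**3 (M(h) = h*h**2 = h**3)
y = -26/3 (y = -26*1/3 = -26/3 ≈ -8.6667)
X(K, z) = -28 + 30*K*z (X(K, z) = (30*K)*z - 28 = 30*K*z - 28 = -28 + 30*K*z)
-n(X(y, M(4))) = -(-262 + (-28 + 30*(-26/3)*4**3)) = -(-262 + (-28 + 30*(-26/3)*64)) = -(-262 + (-28 - 16640)) = -(-262 - 16668) = -1*(-16930) = 16930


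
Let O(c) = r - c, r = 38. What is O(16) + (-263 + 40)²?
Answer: 49751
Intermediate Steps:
O(c) = 38 - c
O(16) + (-263 + 40)² = (38 - 1*16) + (-263 + 40)² = (38 - 16) + (-223)² = 22 + 49729 = 49751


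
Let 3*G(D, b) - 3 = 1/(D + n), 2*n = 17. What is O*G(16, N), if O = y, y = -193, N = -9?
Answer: -28757/147 ≈ -195.63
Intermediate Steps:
n = 17/2 (n = (1/2)*17 = 17/2 ≈ 8.5000)
G(D, b) = 1 + 1/(3*(17/2 + D)) (G(D, b) = 1 + 1/(3*(D + 17/2)) = 1 + 1/(3*(17/2 + D)))
O = -193
O*G(16, N) = -193*(53 + 6*16)/(3*(17 + 2*16)) = -193*(53 + 96)/(3*(17 + 32)) = -193*149/(3*49) = -193*149/147 = -28757/147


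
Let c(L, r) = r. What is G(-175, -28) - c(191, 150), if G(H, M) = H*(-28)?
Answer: 4750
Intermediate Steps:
G(H, M) = -28*H
G(-175, -28) - c(191, 150) = -28*(-175) - 1*150 = 4900 - 150 = 4750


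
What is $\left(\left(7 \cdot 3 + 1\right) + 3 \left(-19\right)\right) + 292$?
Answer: $257$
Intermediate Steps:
$\left(\left(7 \cdot 3 + 1\right) + 3 \left(-19\right)\right) + 292 = \left(\left(21 + 1\right) - 57\right) + 292 = \left(22 - 57\right) + 292 = -35 + 292 = 257$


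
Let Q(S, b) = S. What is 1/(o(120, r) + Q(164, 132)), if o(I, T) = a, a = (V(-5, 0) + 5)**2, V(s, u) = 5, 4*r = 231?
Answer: 1/264 ≈ 0.0037879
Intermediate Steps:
r = 231/4 (r = (1/4)*231 = 231/4 ≈ 57.750)
a = 100 (a = (5 + 5)**2 = 10**2 = 100)
o(I, T) = 100
1/(o(120, r) + Q(164, 132)) = 1/(100 + 164) = 1/264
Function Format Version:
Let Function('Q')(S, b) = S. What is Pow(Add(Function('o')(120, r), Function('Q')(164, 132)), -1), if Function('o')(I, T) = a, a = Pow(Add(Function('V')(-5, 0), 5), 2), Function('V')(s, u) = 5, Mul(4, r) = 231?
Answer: Rational(1, 264) ≈ 0.0037879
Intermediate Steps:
r = Rational(231, 4) (r = Mul(Rational(1, 4), 231) = Rational(231, 4) ≈ 57.750)
a = 100 (a = Pow(Add(5, 5), 2) = Pow(10, 2) = 100)
Function('o')(I, T) = 100
Pow(Add(Function('o')(120, r), Function('Q')(164, 132)), -1) = Pow(Add(100, 164), -1) = Pow(264, -1) = Rational(1, 264)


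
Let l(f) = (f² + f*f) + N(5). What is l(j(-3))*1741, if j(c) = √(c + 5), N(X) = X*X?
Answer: 50489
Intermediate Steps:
N(X) = X²
j(c) = √(5 + c)
l(f) = 25 + 2*f² (l(f) = (f² + f*f) + 5² = (f² + f²) + 25 = 2*f² + 25 = 25 + 2*f²)
l(j(-3))*1741 = (25 + 2*(√(5 - 3))²)*1741 = (25 + 2*(√2)²)*1741 = (25 + 2*2)*1741 = (25 + 4)*1741 = 29*1741 = 50489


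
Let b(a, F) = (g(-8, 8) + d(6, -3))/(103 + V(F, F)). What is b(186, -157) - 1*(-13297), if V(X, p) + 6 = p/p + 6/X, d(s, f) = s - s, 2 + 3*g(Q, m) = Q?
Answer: 61352201/4614 ≈ 13297.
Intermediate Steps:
g(Q, m) = -⅔ + Q/3
d(s, f) = 0
V(X, p) = -5 + 6/X (V(X, p) = -6 + (p/p + 6/X) = -6 + (1 + 6/X) = -5 + 6/X)
b(a, F) = -10/(3*(98 + 6/F)) (b(a, F) = ((-⅔ + (⅓)*(-8)) + 0)/(103 + (-5 + 6/F)) = ((-⅔ - 8/3) + 0)/(98 + 6/F) = (-10/3 + 0)/(98 + 6/F) = -10/(3*(98 + 6/F)))
b(186, -157) - 1*(-13297) = -5*(-157)/(9 + 147*(-157)) - 1*(-13297) = -5*(-157)/(9 - 23079) + 13297 = -5*(-157)/(-23070) + 13297 = -5*(-157)*(-1/23070) + 13297 = -157/4614 + 13297 = 61352201/4614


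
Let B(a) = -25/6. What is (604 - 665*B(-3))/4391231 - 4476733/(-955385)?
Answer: 117969557960803/25171897373610 ≈ 4.6866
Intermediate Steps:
B(a) = -25/6 (B(a) = -25*⅙ = -25/6)
(604 - 665*B(-3))/4391231 - 4476733/(-955385) = (604 - 665*(-25/6))/4391231 - 4476733/(-955385) = (604 + 16625/6)*(1/4391231) - 4476733*(-1/955385) = (20249/6)*(1/4391231) + 4476733/955385 = 20249/26347386 + 4476733/955385 = 117969557960803/25171897373610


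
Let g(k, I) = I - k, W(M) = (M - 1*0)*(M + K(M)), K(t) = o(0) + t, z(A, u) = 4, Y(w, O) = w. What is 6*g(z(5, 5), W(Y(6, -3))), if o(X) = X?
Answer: 408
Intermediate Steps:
K(t) = t (K(t) = 0 + t = t)
W(M) = 2*M**2 (W(M) = (M - 1*0)*(M + M) = (M + 0)*(2*M) = M*(2*M) = 2*M**2)
6*g(z(5, 5), W(Y(6, -3))) = 6*(2*6**2 - 1*4) = 6*(2*36 - 4) = 6*(72 - 4) = 6*68 = 408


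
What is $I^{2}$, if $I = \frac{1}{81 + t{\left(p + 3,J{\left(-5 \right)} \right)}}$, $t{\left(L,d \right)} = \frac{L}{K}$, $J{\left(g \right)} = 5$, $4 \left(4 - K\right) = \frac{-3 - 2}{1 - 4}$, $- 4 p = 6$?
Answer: $\frac{1849}{12257001} \approx 0.00015085$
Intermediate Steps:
$p = - \frac{3}{2}$ ($p = \left(- \frac{1}{4}\right) 6 = - \frac{3}{2} \approx -1.5$)
$K = \frac{43}{12}$ ($K = 4 - \frac{\left(-3 - 2\right) \frac{1}{1 - 4}}{4} = 4 - \frac{\left(-5\right) \frac{1}{-3}}{4} = 4 - \frac{\left(-5\right) \left(- \frac{1}{3}\right)}{4} = 4 - \frac{5}{12} = \frac{43}{12} \approx 3.5833$)
$t{\left(L,d \right)} = \frac{12 L}{43}$ ($t{\left(L,d \right)} = \frac{L}{\frac{43}{12}} = L \frac{12}{43} = \frac{12 L}{43}$)
$I = \frac{43}{3501}$ ($I = \frac{1}{81 + \frac{12 \left(- \frac{3}{2} + 3\right)}{43}} = \frac{1}{81 + \frac{12}{43} \cdot \frac{3}{2}} = \frac{1}{81 + \frac{18}{43}} = \frac{1}{\frac{3501}{43}} = \frac{43}{3501} \approx 0.012282$)
$I^{2} = \left(\frac{43}{3501}\right)^{2} = \frac{1849}{12257001}$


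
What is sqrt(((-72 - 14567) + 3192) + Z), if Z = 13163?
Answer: 2*sqrt(429) ≈ 41.425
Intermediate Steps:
sqrt(((-72 - 14567) + 3192) + Z) = sqrt(((-72 - 14567) + 3192) + 13163) = sqrt((-14639 + 3192) + 13163) = sqrt(-11447 + 13163) = sqrt(1716) = 2*sqrt(429)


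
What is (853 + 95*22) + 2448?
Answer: 5391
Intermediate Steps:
(853 + 95*22) + 2448 = (853 + 2090) + 2448 = 2943 + 2448 = 5391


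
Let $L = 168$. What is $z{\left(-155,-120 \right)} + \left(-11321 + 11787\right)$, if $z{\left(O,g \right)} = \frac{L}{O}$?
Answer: $\frac{72062}{155} \approx 464.92$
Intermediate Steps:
$z{\left(O,g \right)} = \frac{168}{O}$
$z{\left(-155,-120 \right)} + \left(-11321 + 11787\right) = \frac{168}{-155} + \left(-11321 + 11787\right) = 168 \left(- \frac{1}{155}\right) + 466 = - \frac{168}{155} + 466 = \frac{72062}{155}$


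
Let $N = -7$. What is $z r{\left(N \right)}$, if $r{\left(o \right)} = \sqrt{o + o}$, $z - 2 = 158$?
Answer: $160 i \sqrt{14} \approx 598.67 i$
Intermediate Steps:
$z = 160$ ($z = 2 + 158 = 160$)
$r{\left(o \right)} = \sqrt{2} \sqrt{o}$ ($r{\left(o \right)} = \sqrt{2 o} = \sqrt{2} \sqrt{o}$)
$z r{\left(N \right)} = 160 \sqrt{2} \sqrt{-7} = 160 \sqrt{2} i \sqrt{7} = 160 i \sqrt{14}$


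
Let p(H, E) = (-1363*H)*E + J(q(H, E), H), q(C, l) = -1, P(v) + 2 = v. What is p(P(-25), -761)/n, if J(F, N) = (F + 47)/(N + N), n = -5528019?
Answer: 756150170/149256513 ≈ 5.0661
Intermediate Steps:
P(v) = -2 + v
J(F, N) = (47 + F)/(2*N) (J(F, N) = (47 + F)/((2*N)) = (47 + F)*(1/(2*N)) = (47 + F)/(2*N))
p(H, E) = 23/H - 1363*E*H (p(H, E) = (-1363*H)*E + (47 - 1)/(2*H) = -1363*E*H + (½)*46/H = -1363*E*H + 23/H = 23/H - 1363*E*H)
p(P(-25), -761)/n = (23/(-2 - 25) - 1363*(-761)*(-2 - 25))/(-5528019) = (23/(-27) - 1363*(-761)*(-27))*(-1/5528019) = (23*(-1/27) - 28005561)*(-1/5528019) = (-23/27 - 28005561)*(-1/5528019) = -756150170/27*(-1/5528019) = 756150170/149256513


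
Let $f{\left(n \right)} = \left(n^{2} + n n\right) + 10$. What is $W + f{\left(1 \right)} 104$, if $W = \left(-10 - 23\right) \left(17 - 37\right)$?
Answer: $1908$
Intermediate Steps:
$W = 660$ ($W = \left(-33\right) \left(-20\right) = 660$)
$f{\left(n \right)} = 10 + 2 n^{2}$ ($f{\left(n \right)} = \left(n^{2} + n^{2}\right) + 10 = 2 n^{2} + 10 = 10 + 2 n^{2}$)
$W + f{\left(1 \right)} 104 = 660 + \left(10 + 2 \cdot 1^{2}\right) 104 = 660 + \left(10 + 2 \cdot 1\right) 104 = 660 + \left(10 + 2\right) 104 = 660 + 12 \cdot 104 = 660 + 1248 = 1908$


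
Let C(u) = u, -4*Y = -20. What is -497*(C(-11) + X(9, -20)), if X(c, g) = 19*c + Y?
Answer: -82005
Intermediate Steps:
Y = 5 (Y = -¼*(-20) = 5)
X(c, g) = 5 + 19*c (X(c, g) = 19*c + 5 = 5 + 19*c)
-497*(C(-11) + X(9, -20)) = -497*(-11 + (5 + 19*9)) = -497*(-11 + (5 + 171)) = -497*(-11 + 176) = -497*165 = -82005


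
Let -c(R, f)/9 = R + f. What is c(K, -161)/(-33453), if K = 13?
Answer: -148/3717 ≈ -0.039817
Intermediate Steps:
c(R, f) = -9*R - 9*f (c(R, f) = -9*(R + f) = -9*R - 9*f)
c(K, -161)/(-33453) = (-9*13 - 9*(-161))/(-33453) = (-117 + 1449)*(-1/33453) = 1332*(-1/33453) = -148/3717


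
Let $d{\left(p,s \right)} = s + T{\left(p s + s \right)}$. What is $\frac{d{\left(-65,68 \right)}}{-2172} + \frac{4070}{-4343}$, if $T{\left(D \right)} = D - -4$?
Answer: $\frac{2437000}{2358249} \approx 1.0334$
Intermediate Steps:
$T{\left(D \right)} = 4 + D$ ($T{\left(D \right)} = D + 4 = 4 + D$)
$d{\left(p,s \right)} = 4 + 2 s + p s$ ($d{\left(p,s \right)} = s + \left(4 + \left(p s + s\right)\right) = s + \left(4 + \left(s + p s\right)\right) = s + \left(4 + s + p s\right) = 4 + 2 s + p s$)
$\frac{d{\left(-65,68 \right)}}{-2172} + \frac{4070}{-4343} = \frac{4 + 68 + 68 \left(1 - 65\right)}{-2172} + \frac{4070}{-4343} = \left(4 + 68 + 68 \left(-64\right)\right) \left(- \frac{1}{2172}\right) + 4070 \left(- \frac{1}{4343}\right) = \left(4 + 68 - 4352\right) \left(- \frac{1}{2172}\right) - \frac{4070}{4343} = \left(-4280\right) \left(- \frac{1}{2172}\right) - \frac{4070}{4343} = \frac{1070}{543} - \frac{4070}{4343} = \frac{2437000}{2358249}$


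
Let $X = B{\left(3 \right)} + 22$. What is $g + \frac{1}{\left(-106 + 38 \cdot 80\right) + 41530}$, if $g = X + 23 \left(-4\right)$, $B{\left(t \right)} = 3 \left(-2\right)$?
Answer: $- \frac{3379263}{44464} \approx -76.0$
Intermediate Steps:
$B{\left(t \right)} = -6$
$X = 16$ ($X = -6 + 22 = 16$)
$g = -76$ ($g = 16 + 23 \left(-4\right) = 16 - 92 = -76$)
$g + \frac{1}{\left(-106 + 38 \cdot 80\right) + 41530} = -76 + \frac{1}{\left(-106 + 38 \cdot 80\right) + 41530} = -76 + \frac{1}{\left(-106 + 3040\right) + 41530} = -76 + \frac{1}{2934 + 41530} = -76 + \frac{1}{44464} = - \frac{3379263}{44464}$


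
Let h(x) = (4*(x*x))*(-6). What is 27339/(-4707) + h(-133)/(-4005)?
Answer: 23318497/232735 ≈ 100.19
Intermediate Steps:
h(x) = -24*x² (h(x) = (4*x²)*(-6) = -24*x²)
27339/(-4707) + h(-133)/(-4005) = 27339/(-4707) - 24*(-133)²/(-4005) = 27339*(-1/4707) - 24*17689*(-1/4005) = -9113/1569 - 424536*(-1/4005) = -9113/1569 + 141512/1335 = 23318497/232735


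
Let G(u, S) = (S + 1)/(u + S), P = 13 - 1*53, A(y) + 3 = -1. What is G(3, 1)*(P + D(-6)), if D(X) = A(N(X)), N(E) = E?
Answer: -22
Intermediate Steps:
A(y) = -4 (A(y) = -3 - 1 = -4)
P = -40 (P = 13 - 53 = -40)
D(X) = -4
G(u, S) = (1 + S)/(S + u)
G(3, 1)*(P + D(-6)) = ((1 + 1)/(1 + 3))*(-40 - 4) = (2/4)*(-44) = ((1/4)*2)*(-44) = (1/2)*(-44) = -22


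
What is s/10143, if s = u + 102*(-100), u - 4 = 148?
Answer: -10048/10143 ≈ -0.99063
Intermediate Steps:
u = 152 (u = 4 + 148 = 152)
s = -10048 (s = 152 + 102*(-100) = 152 - 10200 = -10048)
s/10143 = -10048/10143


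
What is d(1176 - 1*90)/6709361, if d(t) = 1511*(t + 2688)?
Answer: 5702514/6709361 ≈ 0.84993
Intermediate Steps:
d(t) = 4061568 + 1511*t (d(t) = 1511*(2688 + t) = 4061568 + 1511*t)
d(1176 - 1*90)/6709361 = (4061568 + 1511*(1176 - 1*90))/6709361 = (4061568 + 1511*(1176 - 90))*(1/6709361) = (4061568 + 1511*1086)*(1/6709361) = (4061568 + 1640946)*(1/6709361) = 5702514*(1/6709361) = 5702514/6709361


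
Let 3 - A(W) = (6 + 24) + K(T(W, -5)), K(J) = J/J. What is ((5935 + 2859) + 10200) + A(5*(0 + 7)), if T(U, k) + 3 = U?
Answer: 18966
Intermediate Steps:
T(U, k) = -3 + U
K(J) = 1
A(W) = -28 (A(W) = 3 - ((6 + 24) + 1) = 3 - (30 + 1) = 3 - 1*31 = 3 - 31 = -28)
((5935 + 2859) + 10200) + A(5*(0 + 7)) = ((5935 + 2859) + 10200) - 28 = (8794 + 10200) - 28 = 18994 - 28 = 18966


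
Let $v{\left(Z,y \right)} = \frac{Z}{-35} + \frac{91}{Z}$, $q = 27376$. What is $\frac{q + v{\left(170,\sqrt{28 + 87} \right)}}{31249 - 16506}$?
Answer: $\frac{32572297}{17544170} \approx 1.8566$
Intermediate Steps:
$v{\left(Z,y \right)} = \frac{91}{Z} - \frac{Z}{35}$ ($v{\left(Z,y \right)} = Z \left(- \frac{1}{35}\right) + \frac{91}{Z} = - \frac{Z}{35} + \frac{91}{Z} = \frac{91}{Z} - \frac{Z}{35}$)
$\frac{q + v{\left(170,\sqrt{28 + 87} \right)}}{31249 - 16506} = \frac{27376 + \left(\frac{91}{170} - \frac{34}{7}\right)}{31249 - 16506} = \frac{27376 + \left(91 \cdot \frac{1}{170} - \frac{34}{7}\right)}{14743} = \left(27376 + \left(\frac{91}{170} - \frac{34}{7}\right)\right) \frac{1}{14743} = \left(27376 - \frac{5143}{1190}\right) \frac{1}{14743} = \frac{32572297}{1190} \cdot \frac{1}{14743} = \frac{32572297}{17544170}$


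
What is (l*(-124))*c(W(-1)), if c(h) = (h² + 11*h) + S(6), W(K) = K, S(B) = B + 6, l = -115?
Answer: 28520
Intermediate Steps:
S(B) = 6 + B
c(h) = 12 + h² + 11*h (c(h) = (h² + 11*h) + (6 + 6) = (h² + 11*h) + 12 = 12 + h² + 11*h)
(l*(-124))*c(W(-1)) = (-115*(-124))*(12 + (-1)² + 11*(-1)) = 14260*(12 + 1 - 11) = 14260*2 = 28520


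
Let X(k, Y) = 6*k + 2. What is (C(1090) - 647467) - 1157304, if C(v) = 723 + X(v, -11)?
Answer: -1797506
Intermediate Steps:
X(k, Y) = 2 + 6*k
C(v) = 725 + 6*v (C(v) = 723 + (2 + 6*v) = 725 + 6*v)
(C(1090) - 647467) - 1157304 = ((725 + 6*1090) - 647467) - 1157304 = ((725 + 6540) - 647467) - 1157304 = (7265 - 647467) - 1157304 = -640202 - 1157304 = -1797506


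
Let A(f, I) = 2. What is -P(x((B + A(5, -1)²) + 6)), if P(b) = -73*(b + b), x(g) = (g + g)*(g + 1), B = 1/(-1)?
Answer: 26280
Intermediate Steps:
B = -1
x(g) = 2*g*(1 + g) (x(g) = (2*g)*(1 + g) = 2*g*(1 + g))
P(b) = -146*b
-P(x((B + A(5, -1)²) + 6)) = -(-146)*2*((-1 + 2²) + 6)*(1 + ((-1 + 2²) + 6)) = -(-146)*2*((-1 + 4) + 6)*(1 + ((-1 + 4) + 6)) = -(-146)*2*(3 + 6)*(1 + (3 + 6)) = -(-146)*2*9*(1 + 9) = -(-146)*2*9*10 = -(-146)*180 = -1*(-26280) = 26280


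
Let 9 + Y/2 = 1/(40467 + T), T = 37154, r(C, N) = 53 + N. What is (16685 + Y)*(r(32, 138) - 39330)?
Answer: -50634484731051/77621 ≈ -6.5233e+8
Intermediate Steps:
Y = -1397176/77621 (Y = -18 + 2/(40467 + 37154) = -18 + 2/77621 = -1397176/77621 ≈ -18.000)
(16685 + Y)*(r(32, 138) - 39330) = (16685 - 1397176/77621)*((53 + 138) - 39330) = 1293709209*(191 - 39330)/77621 = (1293709209/77621)*(-39139) = -50634484731051/77621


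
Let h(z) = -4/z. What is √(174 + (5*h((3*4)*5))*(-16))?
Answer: √1614/3 ≈ 13.392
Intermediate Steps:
√(174 + (5*h((3*4)*5))*(-16)) = √(174 + (5*(-4/((3*4)*5)))*(-16)) = √(174 + (5*(-4/(12*5)))*(-16)) = √(174 + (5*(-4/60))*(-16)) = √(174 + (5*(-4*1/60))*(-16)) = √(174 + (5*(-1/15))*(-16)) = √(174 - ⅓*(-16)) = √(174 + 16/3) = √(538/3) = √1614/3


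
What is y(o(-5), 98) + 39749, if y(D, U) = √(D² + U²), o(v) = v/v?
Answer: 39749 + √9605 ≈ 39847.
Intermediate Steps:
o(v) = 1
y(o(-5), 98) + 39749 = √(1² + 98²) + 39749 = √(1 + 9604) + 39749 = √9605 + 39749 = 39749 + √9605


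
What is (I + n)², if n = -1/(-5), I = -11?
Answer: 2916/25 ≈ 116.64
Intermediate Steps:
n = ⅕ (n = -1*(-⅕) = ⅕ ≈ 0.20000)
(I + n)² = (-11 + ⅕)² = (-54/5)² = 2916/25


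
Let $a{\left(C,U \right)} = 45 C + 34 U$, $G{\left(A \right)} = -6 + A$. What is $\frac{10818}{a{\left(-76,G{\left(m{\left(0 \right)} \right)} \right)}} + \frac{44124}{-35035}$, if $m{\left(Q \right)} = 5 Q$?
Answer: $- \frac{89819001}{21161140} \approx -4.2445$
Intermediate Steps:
$a{\left(C,U \right)} = 34 U + 45 C$
$\frac{10818}{a{\left(-76,G{\left(m{\left(0 \right)} \right)} \right)}} + \frac{44124}{-35035} = \frac{10818}{34 \left(-6 + 5 \cdot 0\right) + 45 \left(-76\right)} + \frac{44124}{-35035} = \frac{10818}{34 \left(-6 + 0\right) - 3420} + 44124 \left(- \frac{1}{35035}\right) = \frac{10818}{34 \left(-6\right) - 3420} - \frac{44124}{35035} = \frac{10818}{-204 - 3420} - \frac{44124}{35035} = \frac{10818}{-3624} - \frac{44124}{35035} = 10818 \left(- \frac{1}{3624}\right) - \frac{44124}{35035} = - \frac{1803}{604} - \frac{44124}{35035} = - \frac{89819001}{21161140}$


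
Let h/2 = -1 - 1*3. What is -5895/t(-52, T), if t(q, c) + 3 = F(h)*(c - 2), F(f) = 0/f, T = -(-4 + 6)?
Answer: 1965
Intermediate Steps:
T = -2 (T = -1*2 = -2)
h = -8 (h = 2*(-1 - 1*3) = 2*(-1 - 3) = 2*(-4) = -8)
F(f) = 0
t(q, c) = -3 (t(q, c) = -3 + 0*(c - 2) = -3 + 0*(-2 + c) = -3 + 0 = -3)
-5895/t(-52, T) = -5895/(-3) = -5895*(-⅓) = 1965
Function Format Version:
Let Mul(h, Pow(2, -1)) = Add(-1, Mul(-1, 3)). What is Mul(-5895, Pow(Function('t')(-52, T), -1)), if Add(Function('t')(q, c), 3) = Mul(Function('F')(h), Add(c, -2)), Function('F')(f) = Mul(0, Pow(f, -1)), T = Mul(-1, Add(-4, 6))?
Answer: 1965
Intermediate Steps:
T = -2 (T = Mul(-1, 2) = -2)
h = -8 (h = Mul(2, Add(-1, Mul(-1, 3))) = Mul(2, Add(-1, -3)) = Mul(2, -4) = -8)
Function('F')(f) = 0
Function('t')(q, c) = -3 (Function('t')(q, c) = Add(-3, Mul(0, Add(c, -2))) = Add(-3, Mul(0, Add(-2, c))) = Add(-3, 0) = -3)
Mul(-5895, Pow(Function('t')(-52, T), -1)) = Mul(-5895, Pow(-3, -1)) = Mul(-5895, Rational(-1, 3)) = 1965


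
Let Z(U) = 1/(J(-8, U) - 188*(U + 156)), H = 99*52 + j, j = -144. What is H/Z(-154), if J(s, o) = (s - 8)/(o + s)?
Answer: -16929088/9 ≈ -1.8810e+6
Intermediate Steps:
J(s, o) = (-8 + s)/(o + s)
H = 5004 (H = 99*52 - 144 = 5148 - 144 = 5004)
Z(U) = 1/(-29328 - 188*U - 16/(-8 + U)) (Z(U) = 1/((-8 - 8)/(U - 8) - 188*(U + 156)) = 1/(-16/(-8 + U) - 188*(156 + U)) = 1/(-16/(-8 + U) + (-29328 - 188*U)) = 1/(-29328 - 188*U - 16/(-8 + U)))
H/Z(-154) = 5004/(((8 - 1*(-154))/(4*(4 + 47*(-8 - 154)*(156 - 154))))) = 5004/(((8 + 154)/(4*(4 + 47*(-162)*2)))) = 5004/(((1/4)*162/(4 - 15228))) = 5004/(((1/4)*162/(-15224))) = 5004/(((1/4)*(-1/15224)*162)) = 5004/(-81/30448) = 5004*(-30448/81) = -16929088/9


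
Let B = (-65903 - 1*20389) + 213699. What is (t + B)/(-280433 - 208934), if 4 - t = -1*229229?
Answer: -356640/489367 ≈ -0.72878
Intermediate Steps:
t = 229233 (t = 4 - (-1)*229229 = 4 - 1*(-229229) = 4 + 229229 = 229233)
B = 127407 (B = (-65903 - 20389) + 213699 = -86292 + 213699 = 127407)
(t + B)/(-280433 - 208934) = (229233 + 127407)/(-280433 - 208934) = 356640/(-489367) = 356640*(-1/489367) = -356640/489367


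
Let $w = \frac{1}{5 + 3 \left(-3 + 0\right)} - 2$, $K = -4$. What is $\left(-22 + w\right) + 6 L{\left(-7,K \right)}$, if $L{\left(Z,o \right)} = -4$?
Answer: $- \frac{193}{4} \approx -48.25$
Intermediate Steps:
$w = - \frac{9}{4}$ ($w = \frac{1}{5 + 3 \left(-3\right)} - 2 = \frac{1}{5 - 9} - 2 = \frac{1}{-4} - 2 = - \frac{1}{4} - 2 = - \frac{9}{4} \approx -2.25$)
$\left(-22 + w\right) + 6 L{\left(-7,K \right)} = \left(-22 - \frac{9}{4}\right) + 6 \left(-4\right) = - \frac{97}{4} - 24 = - \frac{193}{4}$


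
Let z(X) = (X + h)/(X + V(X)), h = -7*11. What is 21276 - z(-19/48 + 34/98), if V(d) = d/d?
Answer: 47775631/2237 ≈ 21357.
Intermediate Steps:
V(d) = 1
h = -77
z(X) = (-77 + X)/(1 + X) (z(X) = (X - 77)/(X + 1) = (-77 + X)/(1 + X))
21276 - z(-19/48 + 34/98) = 21276 - (-77 + (-19/48 + 34/98))/(1 + (-19/48 + 34/98)) = 21276 - (-77 + (-19*1/48 + 34*(1/98)))/(1 + (-19*1/48 + 34*(1/98))) = 21276 - (-77 + (-19/48 + 17/49))/(1 + (-19/48 + 17/49)) = 21276 - (-77 - 115/2352)/(1 - 115/2352) = 21276 - (-181219)/(2237/2352*2352) = 21276 - 2352*(-181219)/(2237*2352) = 21276 - 1*(-181219/2237) = 21276 + 181219/2237 = 47775631/2237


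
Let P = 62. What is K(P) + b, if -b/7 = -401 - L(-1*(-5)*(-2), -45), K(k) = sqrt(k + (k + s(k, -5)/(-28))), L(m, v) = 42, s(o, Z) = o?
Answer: 3101 + sqrt(23870)/14 ≈ 3112.0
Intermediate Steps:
K(k) = sqrt(385)*sqrt(k)/14 (K(k) = sqrt(k + (k + k/(-28))) = sqrt(k + (k + k*(-1/28))) = sqrt(k + (k - k/28)) = sqrt(k + 27*k/28) = sqrt(55*k/28) = sqrt(385)*sqrt(k)/14)
b = 3101 (b = -7*(-401 - 1*42) = -7*(-401 - 42) = -7*(-443) = 3101)
K(P) + b = sqrt(385)*sqrt(62)/14 + 3101 = sqrt(23870)/14 + 3101 = 3101 + sqrt(23870)/14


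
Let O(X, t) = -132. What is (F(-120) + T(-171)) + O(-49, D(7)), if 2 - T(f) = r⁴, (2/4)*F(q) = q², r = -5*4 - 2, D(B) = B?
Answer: -205586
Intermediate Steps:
r = -22 (r = -20 - 2 = -22)
F(q) = 2*q²
T(f) = -234254 (T(f) = 2 - 1*(-22)⁴ = 2 - 1*234256 = 2 - 234256 = -234254)
(F(-120) + T(-171)) + O(-49, D(7)) = (2*(-120)² - 234254) - 132 = (2*14400 - 234254) - 132 = (28800 - 234254) - 132 = -205454 - 132 = -205586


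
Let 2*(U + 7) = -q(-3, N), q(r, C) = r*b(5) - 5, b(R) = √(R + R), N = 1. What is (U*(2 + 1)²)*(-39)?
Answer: 3159/2 - 1053*√10/2 ≈ -85.439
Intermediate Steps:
b(R) = √2*√R (b(R) = √(2*R) = √2*√R)
q(r, C) = -5 + r*√10 (q(r, C) = r*(√2*√5) - 5 = r*√10 - 5 = -5 + r*√10)
U = -9/2 + 3*√10/2 (U = -7 + (-(-5 - 3*√10))/2 = -7 + (5 + 3*√10)/2 = -7 + (5/2 + 3*√10/2) = -9/2 + 3*√10/2 ≈ 0.24342)
(U*(2 + 1)²)*(-39) = ((-9/2 + 3*√10/2)*(2 + 1)²)*(-39) = ((-9/2 + 3*√10/2)*3²)*(-39) = ((-9/2 + 3*√10/2)*9)*(-39) = (-81/2 + 27*√10/2)*(-39) = 3159/2 - 1053*√10/2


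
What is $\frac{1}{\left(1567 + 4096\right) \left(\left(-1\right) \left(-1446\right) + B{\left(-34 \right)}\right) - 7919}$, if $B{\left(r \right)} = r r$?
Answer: $\frac{1}{14727207} \approx 6.7902 \cdot 10^{-8}$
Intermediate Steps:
$B{\left(r \right)} = r^{2}$
$\frac{1}{\left(1567 + 4096\right) \left(\left(-1\right) \left(-1446\right) + B{\left(-34 \right)}\right) - 7919} = \frac{1}{\left(1567 + 4096\right) \left(\left(-1\right) \left(-1446\right) + \left(-34\right)^{2}\right) - 7919} = \frac{1}{5663 \left(1446 + 1156\right) - 7919} = \frac{1}{5663 \cdot 2602 - 7919} = \frac{1}{14735126 - 7919} = \frac{1}{14727207}$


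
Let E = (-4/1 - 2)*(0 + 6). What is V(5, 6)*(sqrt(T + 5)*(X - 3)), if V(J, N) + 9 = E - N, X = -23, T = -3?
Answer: 1326*sqrt(2) ≈ 1875.2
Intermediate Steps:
E = -36 (E = (-4*1 - 2)*6 = (-4 - 2)*6 = -6*6 = -36)
V(J, N) = -45 - N (V(J, N) = -9 + (-36 - N) = -45 - N)
V(5, 6)*(sqrt(T + 5)*(X - 3)) = (-45 - 1*6)*(sqrt(-3 + 5)*(-23 - 3)) = (-45 - 6)*(sqrt(2)*(-26)) = -(-1326)*sqrt(2) = 1326*sqrt(2)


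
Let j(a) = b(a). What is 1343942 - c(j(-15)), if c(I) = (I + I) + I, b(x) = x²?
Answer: 1343267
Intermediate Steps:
j(a) = a²
c(I) = 3*I (c(I) = 2*I + I = 3*I)
1343942 - c(j(-15)) = 1343942 - 3*(-15)² = 1343942 - 3*225 = 1343942 - 1*675 = 1343942 - 675 = 1343267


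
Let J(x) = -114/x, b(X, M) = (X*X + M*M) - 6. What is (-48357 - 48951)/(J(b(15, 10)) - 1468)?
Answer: 15520626/234203 ≈ 66.270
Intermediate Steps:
b(X, M) = -6 + M² + X² (b(X, M) = (X² + M²) - 6 = (M² + X²) - 6 = -6 + M² + X²)
(-48357 - 48951)/(J(b(15, 10)) - 1468) = (-48357 - 48951)/(-114/(-6 + 10² + 15²) - 1468) = -97308/(-114/(-6 + 100 + 225) - 1468) = -97308/(-114/319 - 1468) = -97308/(-468406/319) = -97308*(-319/468406) = 15520626/234203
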